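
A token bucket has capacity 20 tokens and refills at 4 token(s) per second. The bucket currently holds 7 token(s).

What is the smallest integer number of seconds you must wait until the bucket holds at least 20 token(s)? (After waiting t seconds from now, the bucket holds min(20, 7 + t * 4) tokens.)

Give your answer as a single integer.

Answer: 4

Derivation:
Need 7 + t * 4 >= 20, so t >= 13/4.
Smallest integer t = ceil(13/4) = 4.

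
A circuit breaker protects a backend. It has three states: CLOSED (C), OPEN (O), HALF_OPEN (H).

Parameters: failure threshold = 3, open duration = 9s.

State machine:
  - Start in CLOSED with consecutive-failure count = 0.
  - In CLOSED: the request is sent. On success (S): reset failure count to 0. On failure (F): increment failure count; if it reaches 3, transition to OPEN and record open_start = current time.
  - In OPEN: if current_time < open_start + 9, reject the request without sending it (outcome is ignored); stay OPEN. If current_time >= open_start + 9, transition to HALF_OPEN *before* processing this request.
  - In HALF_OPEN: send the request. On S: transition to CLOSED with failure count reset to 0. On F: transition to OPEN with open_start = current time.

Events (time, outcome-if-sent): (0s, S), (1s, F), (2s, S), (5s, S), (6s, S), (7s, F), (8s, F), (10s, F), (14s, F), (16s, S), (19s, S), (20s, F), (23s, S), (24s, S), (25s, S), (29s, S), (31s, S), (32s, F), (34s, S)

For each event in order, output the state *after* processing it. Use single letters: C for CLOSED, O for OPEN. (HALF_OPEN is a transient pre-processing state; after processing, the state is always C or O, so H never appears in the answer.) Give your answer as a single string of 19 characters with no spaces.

Answer: CCCCCCCOOOCCCCCCCCC

Derivation:
State after each event:
  event#1 t=0s outcome=S: state=CLOSED
  event#2 t=1s outcome=F: state=CLOSED
  event#3 t=2s outcome=S: state=CLOSED
  event#4 t=5s outcome=S: state=CLOSED
  event#5 t=6s outcome=S: state=CLOSED
  event#6 t=7s outcome=F: state=CLOSED
  event#7 t=8s outcome=F: state=CLOSED
  event#8 t=10s outcome=F: state=OPEN
  event#9 t=14s outcome=F: state=OPEN
  event#10 t=16s outcome=S: state=OPEN
  event#11 t=19s outcome=S: state=CLOSED
  event#12 t=20s outcome=F: state=CLOSED
  event#13 t=23s outcome=S: state=CLOSED
  event#14 t=24s outcome=S: state=CLOSED
  event#15 t=25s outcome=S: state=CLOSED
  event#16 t=29s outcome=S: state=CLOSED
  event#17 t=31s outcome=S: state=CLOSED
  event#18 t=32s outcome=F: state=CLOSED
  event#19 t=34s outcome=S: state=CLOSED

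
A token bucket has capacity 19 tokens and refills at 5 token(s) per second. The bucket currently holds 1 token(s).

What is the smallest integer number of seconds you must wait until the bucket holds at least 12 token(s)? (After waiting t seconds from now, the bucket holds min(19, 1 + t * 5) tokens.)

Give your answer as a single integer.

Answer: 3

Derivation:
Need 1 + t * 5 >= 12, so t >= 11/5.
Smallest integer t = ceil(11/5) = 3.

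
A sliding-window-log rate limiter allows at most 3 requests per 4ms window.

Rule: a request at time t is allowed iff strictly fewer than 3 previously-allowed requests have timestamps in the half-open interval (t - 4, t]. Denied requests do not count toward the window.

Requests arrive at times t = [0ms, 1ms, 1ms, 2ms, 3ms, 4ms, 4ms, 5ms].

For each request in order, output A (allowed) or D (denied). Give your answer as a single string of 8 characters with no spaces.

Answer: AAADDADA

Derivation:
Tracking allowed requests in the window:
  req#1 t=0ms: ALLOW
  req#2 t=1ms: ALLOW
  req#3 t=1ms: ALLOW
  req#4 t=2ms: DENY
  req#5 t=3ms: DENY
  req#6 t=4ms: ALLOW
  req#7 t=4ms: DENY
  req#8 t=5ms: ALLOW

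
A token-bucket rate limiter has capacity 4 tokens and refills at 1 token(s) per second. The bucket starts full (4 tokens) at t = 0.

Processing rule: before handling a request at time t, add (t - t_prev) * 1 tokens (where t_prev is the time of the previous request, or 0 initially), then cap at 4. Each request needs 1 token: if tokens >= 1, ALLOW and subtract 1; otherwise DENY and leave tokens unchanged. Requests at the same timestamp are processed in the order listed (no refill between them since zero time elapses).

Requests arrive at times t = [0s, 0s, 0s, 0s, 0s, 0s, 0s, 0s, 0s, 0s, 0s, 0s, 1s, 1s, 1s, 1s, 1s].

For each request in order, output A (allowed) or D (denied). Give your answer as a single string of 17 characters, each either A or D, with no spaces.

Answer: AAAADDDDDDDDADDDD

Derivation:
Simulating step by step:
  req#1 t=0s: ALLOW
  req#2 t=0s: ALLOW
  req#3 t=0s: ALLOW
  req#4 t=0s: ALLOW
  req#5 t=0s: DENY
  req#6 t=0s: DENY
  req#7 t=0s: DENY
  req#8 t=0s: DENY
  req#9 t=0s: DENY
  req#10 t=0s: DENY
  req#11 t=0s: DENY
  req#12 t=0s: DENY
  req#13 t=1s: ALLOW
  req#14 t=1s: DENY
  req#15 t=1s: DENY
  req#16 t=1s: DENY
  req#17 t=1s: DENY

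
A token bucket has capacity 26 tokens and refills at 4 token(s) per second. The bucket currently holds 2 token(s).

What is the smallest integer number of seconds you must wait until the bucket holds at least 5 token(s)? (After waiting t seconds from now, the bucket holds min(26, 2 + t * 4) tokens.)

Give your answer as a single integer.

Need 2 + t * 4 >= 5, so t >= 3/4.
Smallest integer t = ceil(3/4) = 1.

Answer: 1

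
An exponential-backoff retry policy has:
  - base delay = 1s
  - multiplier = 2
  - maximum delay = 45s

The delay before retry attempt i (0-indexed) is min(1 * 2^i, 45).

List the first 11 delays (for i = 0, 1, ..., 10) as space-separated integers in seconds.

Computing each delay:
  i=0: min(1*2^0, 45) = 1
  i=1: min(1*2^1, 45) = 2
  i=2: min(1*2^2, 45) = 4
  i=3: min(1*2^3, 45) = 8
  i=4: min(1*2^4, 45) = 16
  i=5: min(1*2^5, 45) = 32
  i=6: min(1*2^6, 45) = 45
  i=7: min(1*2^7, 45) = 45
  i=8: min(1*2^8, 45) = 45
  i=9: min(1*2^9, 45) = 45
  i=10: min(1*2^10, 45) = 45

Answer: 1 2 4 8 16 32 45 45 45 45 45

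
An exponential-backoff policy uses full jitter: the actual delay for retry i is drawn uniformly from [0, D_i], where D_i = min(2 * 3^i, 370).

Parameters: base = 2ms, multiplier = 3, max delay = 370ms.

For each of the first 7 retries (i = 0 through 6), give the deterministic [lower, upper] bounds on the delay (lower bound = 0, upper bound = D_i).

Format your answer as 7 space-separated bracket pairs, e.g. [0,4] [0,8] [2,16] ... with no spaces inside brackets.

Answer: [0,2] [0,6] [0,18] [0,54] [0,162] [0,370] [0,370]

Derivation:
Computing bounds per retry:
  i=0: D_i=min(2*3^0,370)=2, bounds=[0,2]
  i=1: D_i=min(2*3^1,370)=6, bounds=[0,6]
  i=2: D_i=min(2*3^2,370)=18, bounds=[0,18]
  i=3: D_i=min(2*3^3,370)=54, bounds=[0,54]
  i=4: D_i=min(2*3^4,370)=162, bounds=[0,162]
  i=5: D_i=min(2*3^5,370)=370, bounds=[0,370]
  i=6: D_i=min(2*3^6,370)=370, bounds=[0,370]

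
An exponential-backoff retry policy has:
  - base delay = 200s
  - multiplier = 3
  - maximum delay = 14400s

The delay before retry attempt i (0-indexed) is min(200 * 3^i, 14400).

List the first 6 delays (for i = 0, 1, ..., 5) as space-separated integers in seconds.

Answer: 200 600 1800 5400 14400 14400

Derivation:
Computing each delay:
  i=0: min(200*3^0, 14400) = 200
  i=1: min(200*3^1, 14400) = 600
  i=2: min(200*3^2, 14400) = 1800
  i=3: min(200*3^3, 14400) = 5400
  i=4: min(200*3^4, 14400) = 14400
  i=5: min(200*3^5, 14400) = 14400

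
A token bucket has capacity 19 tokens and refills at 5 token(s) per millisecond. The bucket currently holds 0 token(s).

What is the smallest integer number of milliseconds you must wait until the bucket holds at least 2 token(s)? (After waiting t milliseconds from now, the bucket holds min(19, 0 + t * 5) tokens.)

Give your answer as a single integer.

Need 0 + t * 5 >= 2, so t >= 2/5.
Smallest integer t = ceil(2/5) = 1.

Answer: 1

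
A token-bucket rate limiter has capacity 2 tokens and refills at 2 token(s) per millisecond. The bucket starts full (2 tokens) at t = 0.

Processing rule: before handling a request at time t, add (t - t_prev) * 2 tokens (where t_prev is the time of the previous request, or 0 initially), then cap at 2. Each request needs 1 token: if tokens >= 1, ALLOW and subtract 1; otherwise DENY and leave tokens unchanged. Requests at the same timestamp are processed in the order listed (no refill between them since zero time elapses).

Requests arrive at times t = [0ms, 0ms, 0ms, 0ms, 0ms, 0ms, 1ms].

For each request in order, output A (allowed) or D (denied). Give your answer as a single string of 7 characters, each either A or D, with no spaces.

Answer: AADDDDA

Derivation:
Simulating step by step:
  req#1 t=0ms: ALLOW
  req#2 t=0ms: ALLOW
  req#3 t=0ms: DENY
  req#4 t=0ms: DENY
  req#5 t=0ms: DENY
  req#6 t=0ms: DENY
  req#7 t=1ms: ALLOW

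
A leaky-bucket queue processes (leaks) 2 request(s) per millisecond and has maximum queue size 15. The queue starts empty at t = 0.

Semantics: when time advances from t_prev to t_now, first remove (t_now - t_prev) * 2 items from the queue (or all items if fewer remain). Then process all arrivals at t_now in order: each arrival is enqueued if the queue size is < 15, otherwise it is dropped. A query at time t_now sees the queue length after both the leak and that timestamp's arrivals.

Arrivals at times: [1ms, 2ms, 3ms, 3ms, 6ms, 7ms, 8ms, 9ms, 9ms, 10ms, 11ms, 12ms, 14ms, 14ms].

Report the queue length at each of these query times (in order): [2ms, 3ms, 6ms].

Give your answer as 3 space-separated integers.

Queue lengths at query times:
  query t=2ms: backlog = 1
  query t=3ms: backlog = 2
  query t=6ms: backlog = 1

Answer: 1 2 1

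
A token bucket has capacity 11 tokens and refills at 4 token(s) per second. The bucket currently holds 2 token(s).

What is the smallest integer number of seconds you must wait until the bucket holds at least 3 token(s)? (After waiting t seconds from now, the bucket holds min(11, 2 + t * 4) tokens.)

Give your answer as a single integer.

Need 2 + t * 4 >= 3, so t >= 1/4.
Smallest integer t = ceil(1/4) = 1.

Answer: 1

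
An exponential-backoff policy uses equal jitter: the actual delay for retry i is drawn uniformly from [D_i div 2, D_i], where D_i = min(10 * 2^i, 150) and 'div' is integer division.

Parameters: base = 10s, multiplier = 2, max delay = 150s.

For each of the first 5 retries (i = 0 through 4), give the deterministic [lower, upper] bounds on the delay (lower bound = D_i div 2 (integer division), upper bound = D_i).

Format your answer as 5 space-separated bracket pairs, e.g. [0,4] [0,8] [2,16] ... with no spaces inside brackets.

Computing bounds per retry:
  i=0: D_i=min(10*2^0,150)=10, bounds=[5,10]
  i=1: D_i=min(10*2^1,150)=20, bounds=[10,20]
  i=2: D_i=min(10*2^2,150)=40, bounds=[20,40]
  i=3: D_i=min(10*2^3,150)=80, bounds=[40,80]
  i=4: D_i=min(10*2^4,150)=150, bounds=[75,150]

Answer: [5,10] [10,20] [20,40] [40,80] [75,150]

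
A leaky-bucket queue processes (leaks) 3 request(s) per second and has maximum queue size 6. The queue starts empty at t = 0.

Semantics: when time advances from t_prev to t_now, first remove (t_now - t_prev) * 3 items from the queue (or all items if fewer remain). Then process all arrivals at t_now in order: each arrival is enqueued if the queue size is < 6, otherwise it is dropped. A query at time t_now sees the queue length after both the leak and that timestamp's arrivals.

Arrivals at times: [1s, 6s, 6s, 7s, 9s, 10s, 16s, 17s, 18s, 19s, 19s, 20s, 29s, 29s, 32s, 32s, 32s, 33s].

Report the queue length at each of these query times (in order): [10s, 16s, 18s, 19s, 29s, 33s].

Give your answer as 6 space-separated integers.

Queue lengths at query times:
  query t=10s: backlog = 1
  query t=16s: backlog = 1
  query t=18s: backlog = 1
  query t=19s: backlog = 2
  query t=29s: backlog = 2
  query t=33s: backlog = 1

Answer: 1 1 1 2 2 1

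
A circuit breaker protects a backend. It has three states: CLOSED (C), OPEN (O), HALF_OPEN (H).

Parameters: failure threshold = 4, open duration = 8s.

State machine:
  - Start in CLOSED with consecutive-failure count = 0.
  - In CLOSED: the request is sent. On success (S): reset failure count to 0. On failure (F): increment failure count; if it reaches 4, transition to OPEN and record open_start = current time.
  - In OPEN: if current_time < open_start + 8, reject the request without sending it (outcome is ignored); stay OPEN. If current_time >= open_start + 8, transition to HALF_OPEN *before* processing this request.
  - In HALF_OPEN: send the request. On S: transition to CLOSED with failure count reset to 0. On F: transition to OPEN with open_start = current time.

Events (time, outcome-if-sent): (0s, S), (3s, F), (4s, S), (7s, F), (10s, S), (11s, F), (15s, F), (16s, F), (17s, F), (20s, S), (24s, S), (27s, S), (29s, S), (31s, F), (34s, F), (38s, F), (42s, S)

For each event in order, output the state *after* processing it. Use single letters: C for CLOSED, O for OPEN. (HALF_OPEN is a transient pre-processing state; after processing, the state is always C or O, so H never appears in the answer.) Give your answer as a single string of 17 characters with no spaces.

State after each event:
  event#1 t=0s outcome=S: state=CLOSED
  event#2 t=3s outcome=F: state=CLOSED
  event#3 t=4s outcome=S: state=CLOSED
  event#4 t=7s outcome=F: state=CLOSED
  event#5 t=10s outcome=S: state=CLOSED
  event#6 t=11s outcome=F: state=CLOSED
  event#7 t=15s outcome=F: state=CLOSED
  event#8 t=16s outcome=F: state=CLOSED
  event#9 t=17s outcome=F: state=OPEN
  event#10 t=20s outcome=S: state=OPEN
  event#11 t=24s outcome=S: state=OPEN
  event#12 t=27s outcome=S: state=CLOSED
  event#13 t=29s outcome=S: state=CLOSED
  event#14 t=31s outcome=F: state=CLOSED
  event#15 t=34s outcome=F: state=CLOSED
  event#16 t=38s outcome=F: state=CLOSED
  event#17 t=42s outcome=S: state=CLOSED

Answer: CCCCCCCCOOOCCCCCC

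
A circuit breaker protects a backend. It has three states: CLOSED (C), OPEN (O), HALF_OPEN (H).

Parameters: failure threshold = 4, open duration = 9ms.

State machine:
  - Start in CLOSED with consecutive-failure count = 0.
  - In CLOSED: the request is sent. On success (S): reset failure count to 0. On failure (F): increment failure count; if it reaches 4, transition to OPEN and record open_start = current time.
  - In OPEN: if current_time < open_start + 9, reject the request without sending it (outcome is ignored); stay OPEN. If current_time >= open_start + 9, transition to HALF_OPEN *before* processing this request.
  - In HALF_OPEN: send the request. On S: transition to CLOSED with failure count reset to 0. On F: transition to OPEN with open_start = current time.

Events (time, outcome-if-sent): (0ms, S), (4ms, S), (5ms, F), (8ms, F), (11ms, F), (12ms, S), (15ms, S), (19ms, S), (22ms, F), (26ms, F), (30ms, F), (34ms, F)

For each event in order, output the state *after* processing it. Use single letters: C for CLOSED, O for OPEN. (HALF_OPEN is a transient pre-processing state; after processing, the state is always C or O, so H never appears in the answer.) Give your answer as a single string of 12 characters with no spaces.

State after each event:
  event#1 t=0ms outcome=S: state=CLOSED
  event#2 t=4ms outcome=S: state=CLOSED
  event#3 t=5ms outcome=F: state=CLOSED
  event#4 t=8ms outcome=F: state=CLOSED
  event#5 t=11ms outcome=F: state=CLOSED
  event#6 t=12ms outcome=S: state=CLOSED
  event#7 t=15ms outcome=S: state=CLOSED
  event#8 t=19ms outcome=S: state=CLOSED
  event#9 t=22ms outcome=F: state=CLOSED
  event#10 t=26ms outcome=F: state=CLOSED
  event#11 t=30ms outcome=F: state=CLOSED
  event#12 t=34ms outcome=F: state=OPEN

Answer: CCCCCCCCCCCO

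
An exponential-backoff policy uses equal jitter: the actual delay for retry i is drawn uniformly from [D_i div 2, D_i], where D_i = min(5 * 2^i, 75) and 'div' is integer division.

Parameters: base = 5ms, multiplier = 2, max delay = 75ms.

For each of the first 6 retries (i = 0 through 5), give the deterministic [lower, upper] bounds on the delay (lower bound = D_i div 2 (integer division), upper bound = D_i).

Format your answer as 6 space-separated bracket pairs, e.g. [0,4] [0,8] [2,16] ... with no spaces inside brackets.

Computing bounds per retry:
  i=0: D_i=min(5*2^0,75)=5, bounds=[2,5]
  i=1: D_i=min(5*2^1,75)=10, bounds=[5,10]
  i=2: D_i=min(5*2^2,75)=20, bounds=[10,20]
  i=3: D_i=min(5*2^3,75)=40, bounds=[20,40]
  i=4: D_i=min(5*2^4,75)=75, bounds=[37,75]
  i=5: D_i=min(5*2^5,75)=75, bounds=[37,75]

Answer: [2,5] [5,10] [10,20] [20,40] [37,75] [37,75]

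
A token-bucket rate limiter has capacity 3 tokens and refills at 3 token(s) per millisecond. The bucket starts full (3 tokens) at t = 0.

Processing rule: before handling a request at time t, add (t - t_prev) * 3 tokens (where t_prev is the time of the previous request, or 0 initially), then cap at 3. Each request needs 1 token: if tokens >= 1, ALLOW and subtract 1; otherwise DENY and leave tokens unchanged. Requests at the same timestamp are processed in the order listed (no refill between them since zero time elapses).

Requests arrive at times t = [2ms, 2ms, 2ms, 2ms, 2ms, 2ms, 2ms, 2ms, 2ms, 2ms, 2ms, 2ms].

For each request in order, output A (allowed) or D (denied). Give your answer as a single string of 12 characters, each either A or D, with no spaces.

Answer: AAADDDDDDDDD

Derivation:
Simulating step by step:
  req#1 t=2ms: ALLOW
  req#2 t=2ms: ALLOW
  req#3 t=2ms: ALLOW
  req#4 t=2ms: DENY
  req#5 t=2ms: DENY
  req#6 t=2ms: DENY
  req#7 t=2ms: DENY
  req#8 t=2ms: DENY
  req#9 t=2ms: DENY
  req#10 t=2ms: DENY
  req#11 t=2ms: DENY
  req#12 t=2ms: DENY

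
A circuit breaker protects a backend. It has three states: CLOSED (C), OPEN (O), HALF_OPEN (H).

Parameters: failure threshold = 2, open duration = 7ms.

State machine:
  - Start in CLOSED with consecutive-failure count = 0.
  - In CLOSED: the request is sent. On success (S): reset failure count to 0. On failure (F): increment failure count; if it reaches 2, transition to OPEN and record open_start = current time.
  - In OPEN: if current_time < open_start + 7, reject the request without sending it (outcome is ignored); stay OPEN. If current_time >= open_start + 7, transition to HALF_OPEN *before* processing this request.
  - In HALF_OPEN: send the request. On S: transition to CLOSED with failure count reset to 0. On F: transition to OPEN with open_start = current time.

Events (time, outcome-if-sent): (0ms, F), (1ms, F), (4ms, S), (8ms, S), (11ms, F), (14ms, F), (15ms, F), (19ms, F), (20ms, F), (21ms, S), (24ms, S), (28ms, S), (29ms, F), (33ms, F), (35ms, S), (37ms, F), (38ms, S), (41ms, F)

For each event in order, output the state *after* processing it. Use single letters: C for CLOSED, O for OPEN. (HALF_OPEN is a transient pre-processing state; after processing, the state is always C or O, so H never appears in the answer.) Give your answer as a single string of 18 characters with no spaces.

Answer: COOCCOOOOCCCCOOOOO

Derivation:
State after each event:
  event#1 t=0ms outcome=F: state=CLOSED
  event#2 t=1ms outcome=F: state=OPEN
  event#3 t=4ms outcome=S: state=OPEN
  event#4 t=8ms outcome=S: state=CLOSED
  event#5 t=11ms outcome=F: state=CLOSED
  event#6 t=14ms outcome=F: state=OPEN
  event#7 t=15ms outcome=F: state=OPEN
  event#8 t=19ms outcome=F: state=OPEN
  event#9 t=20ms outcome=F: state=OPEN
  event#10 t=21ms outcome=S: state=CLOSED
  event#11 t=24ms outcome=S: state=CLOSED
  event#12 t=28ms outcome=S: state=CLOSED
  event#13 t=29ms outcome=F: state=CLOSED
  event#14 t=33ms outcome=F: state=OPEN
  event#15 t=35ms outcome=S: state=OPEN
  event#16 t=37ms outcome=F: state=OPEN
  event#17 t=38ms outcome=S: state=OPEN
  event#18 t=41ms outcome=F: state=OPEN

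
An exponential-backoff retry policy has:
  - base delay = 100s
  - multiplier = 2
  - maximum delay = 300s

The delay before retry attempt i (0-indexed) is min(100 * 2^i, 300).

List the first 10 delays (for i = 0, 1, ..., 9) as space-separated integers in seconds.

Answer: 100 200 300 300 300 300 300 300 300 300

Derivation:
Computing each delay:
  i=0: min(100*2^0, 300) = 100
  i=1: min(100*2^1, 300) = 200
  i=2: min(100*2^2, 300) = 300
  i=3: min(100*2^3, 300) = 300
  i=4: min(100*2^4, 300) = 300
  i=5: min(100*2^5, 300) = 300
  i=6: min(100*2^6, 300) = 300
  i=7: min(100*2^7, 300) = 300
  i=8: min(100*2^8, 300) = 300
  i=9: min(100*2^9, 300) = 300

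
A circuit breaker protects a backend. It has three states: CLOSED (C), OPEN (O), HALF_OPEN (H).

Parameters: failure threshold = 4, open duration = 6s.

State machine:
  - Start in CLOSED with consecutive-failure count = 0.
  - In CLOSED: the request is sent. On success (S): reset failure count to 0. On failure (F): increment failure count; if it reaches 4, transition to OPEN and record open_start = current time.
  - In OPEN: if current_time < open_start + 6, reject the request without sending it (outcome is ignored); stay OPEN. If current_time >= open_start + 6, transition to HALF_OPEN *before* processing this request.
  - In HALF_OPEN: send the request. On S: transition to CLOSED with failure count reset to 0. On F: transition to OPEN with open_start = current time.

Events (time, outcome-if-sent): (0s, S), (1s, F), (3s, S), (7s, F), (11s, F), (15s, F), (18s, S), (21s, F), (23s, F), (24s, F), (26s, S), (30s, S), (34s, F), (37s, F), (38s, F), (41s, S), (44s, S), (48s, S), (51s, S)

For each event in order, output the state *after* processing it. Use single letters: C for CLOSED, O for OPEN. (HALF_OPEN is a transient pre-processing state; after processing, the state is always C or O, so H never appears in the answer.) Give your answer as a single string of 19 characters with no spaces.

State after each event:
  event#1 t=0s outcome=S: state=CLOSED
  event#2 t=1s outcome=F: state=CLOSED
  event#3 t=3s outcome=S: state=CLOSED
  event#4 t=7s outcome=F: state=CLOSED
  event#5 t=11s outcome=F: state=CLOSED
  event#6 t=15s outcome=F: state=CLOSED
  event#7 t=18s outcome=S: state=CLOSED
  event#8 t=21s outcome=F: state=CLOSED
  event#9 t=23s outcome=F: state=CLOSED
  event#10 t=24s outcome=F: state=CLOSED
  event#11 t=26s outcome=S: state=CLOSED
  event#12 t=30s outcome=S: state=CLOSED
  event#13 t=34s outcome=F: state=CLOSED
  event#14 t=37s outcome=F: state=CLOSED
  event#15 t=38s outcome=F: state=CLOSED
  event#16 t=41s outcome=S: state=CLOSED
  event#17 t=44s outcome=S: state=CLOSED
  event#18 t=48s outcome=S: state=CLOSED
  event#19 t=51s outcome=S: state=CLOSED

Answer: CCCCCCCCCCCCCCCCCCC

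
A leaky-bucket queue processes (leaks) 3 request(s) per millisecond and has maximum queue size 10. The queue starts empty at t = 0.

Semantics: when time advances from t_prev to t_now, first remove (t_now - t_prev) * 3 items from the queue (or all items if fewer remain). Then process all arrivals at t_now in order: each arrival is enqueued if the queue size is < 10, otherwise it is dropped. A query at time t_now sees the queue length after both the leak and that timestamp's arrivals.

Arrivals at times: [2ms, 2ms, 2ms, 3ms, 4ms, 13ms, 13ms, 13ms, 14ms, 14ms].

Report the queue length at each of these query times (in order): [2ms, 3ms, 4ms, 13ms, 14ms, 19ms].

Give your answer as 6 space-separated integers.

Answer: 3 1 1 3 2 0

Derivation:
Queue lengths at query times:
  query t=2ms: backlog = 3
  query t=3ms: backlog = 1
  query t=4ms: backlog = 1
  query t=13ms: backlog = 3
  query t=14ms: backlog = 2
  query t=19ms: backlog = 0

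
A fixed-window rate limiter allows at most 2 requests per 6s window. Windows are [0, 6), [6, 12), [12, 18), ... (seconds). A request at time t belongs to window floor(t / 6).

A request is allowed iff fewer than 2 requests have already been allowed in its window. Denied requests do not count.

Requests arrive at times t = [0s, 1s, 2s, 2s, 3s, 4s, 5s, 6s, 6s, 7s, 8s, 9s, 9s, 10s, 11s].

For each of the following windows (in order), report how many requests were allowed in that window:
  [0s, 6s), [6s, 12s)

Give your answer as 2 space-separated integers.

Processing requests:
  req#1 t=0s (window 0): ALLOW
  req#2 t=1s (window 0): ALLOW
  req#3 t=2s (window 0): DENY
  req#4 t=2s (window 0): DENY
  req#5 t=3s (window 0): DENY
  req#6 t=4s (window 0): DENY
  req#7 t=5s (window 0): DENY
  req#8 t=6s (window 1): ALLOW
  req#9 t=6s (window 1): ALLOW
  req#10 t=7s (window 1): DENY
  req#11 t=8s (window 1): DENY
  req#12 t=9s (window 1): DENY
  req#13 t=9s (window 1): DENY
  req#14 t=10s (window 1): DENY
  req#15 t=11s (window 1): DENY

Allowed counts by window: 2 2

Answer: 2 2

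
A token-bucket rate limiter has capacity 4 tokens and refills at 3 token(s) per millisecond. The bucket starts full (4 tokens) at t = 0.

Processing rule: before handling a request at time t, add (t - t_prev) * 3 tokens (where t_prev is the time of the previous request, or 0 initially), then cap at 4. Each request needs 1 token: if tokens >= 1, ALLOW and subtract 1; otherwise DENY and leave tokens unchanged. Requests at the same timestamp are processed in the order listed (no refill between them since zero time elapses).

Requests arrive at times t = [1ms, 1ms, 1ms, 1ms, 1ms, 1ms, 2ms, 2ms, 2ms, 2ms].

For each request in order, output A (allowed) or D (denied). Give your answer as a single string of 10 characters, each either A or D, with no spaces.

Simulating step by step:
  req#1 t=1ms: ALLOW
  req#2 t=1ms: ALLOW
  req#3 t=1ms: ALLOW
  req#4 t=1ms: ALLOW
  req#5 t=1ms: DENY
  req#6 t=1ms: DENY
  req#7 t=2ms: ALLOW
  req#8 t=2ms: ALLOW
  req#9 t=2ms: ALLOW
  req#10 t=2ms: DENY

Answer: AAAADDAAAD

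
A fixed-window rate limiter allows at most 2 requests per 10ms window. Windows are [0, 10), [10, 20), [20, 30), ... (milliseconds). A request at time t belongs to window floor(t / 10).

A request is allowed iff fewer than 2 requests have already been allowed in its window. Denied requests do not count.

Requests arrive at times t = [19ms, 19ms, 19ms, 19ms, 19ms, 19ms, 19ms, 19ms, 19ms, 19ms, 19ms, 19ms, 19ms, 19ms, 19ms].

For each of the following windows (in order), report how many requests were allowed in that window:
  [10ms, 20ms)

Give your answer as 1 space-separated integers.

Answer: 2

Derivation:
Processing requests:
  req#1 t=19ms (window 1): ALLOW
  req#2 t=19ms (window 1): ALLOW
  req#3 t=19ms (window 1): DENY
  req#4 t=19ms (window 1): DENY
  req#5 t=19ms (window 1): DENY
  req#6 t=19ms (window 1): DENY
  req#7 t=19ms (window 1): DENY
  req#8 t=19ms (window 1): DENY
  req#9 t=19ms (window 1): DENY
  req#10 t=19ms (window 1): DENY
  req#11 t=19ms (window 1): DENY
  req#12 t=19ms (window 1): DENY
  req#13 t=19ms (window 1): DENY
  req#14 t=19ms (window 1): DENY
  req#15 t=19ms (window 1): DENY

Allowed counts by window: 2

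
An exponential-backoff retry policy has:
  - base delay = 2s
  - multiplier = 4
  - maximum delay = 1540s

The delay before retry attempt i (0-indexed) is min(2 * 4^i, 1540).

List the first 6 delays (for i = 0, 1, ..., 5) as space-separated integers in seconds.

Answer: 2 8 32 128 512 1540

Derivation:
Computing each delay:
  i=0: min(2*4^0, 1540) = 2
  i=1: min(2*4^1, 1540) = 8
  i=2: min(2*4^2, 1540) = 32
  i=3: min(2*4^3, 1540) = 128
  i=4: min(2*4^4, 1540) = 512
  i=5: min(2*4^5, 1540) = 1540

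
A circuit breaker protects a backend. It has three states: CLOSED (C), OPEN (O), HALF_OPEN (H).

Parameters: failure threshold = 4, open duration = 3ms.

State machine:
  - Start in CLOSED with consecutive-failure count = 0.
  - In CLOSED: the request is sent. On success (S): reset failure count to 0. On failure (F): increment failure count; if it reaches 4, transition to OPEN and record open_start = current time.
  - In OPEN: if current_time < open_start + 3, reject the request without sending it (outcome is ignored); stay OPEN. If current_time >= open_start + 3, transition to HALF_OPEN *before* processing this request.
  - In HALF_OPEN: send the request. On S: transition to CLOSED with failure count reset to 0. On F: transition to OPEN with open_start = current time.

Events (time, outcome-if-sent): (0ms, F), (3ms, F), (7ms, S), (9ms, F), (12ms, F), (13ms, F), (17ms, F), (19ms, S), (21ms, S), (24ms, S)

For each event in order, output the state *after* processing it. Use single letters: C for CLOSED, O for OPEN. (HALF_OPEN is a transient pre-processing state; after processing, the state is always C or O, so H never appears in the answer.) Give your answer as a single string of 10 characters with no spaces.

State after each event:
  event#1 t=0ms outcome=F: state=CLOSED
  event#2 t=3ms outcome=F: state=CLOSED
  event#3 t=7ms outcome=S: state=CLOSED
  event#4 t=9ms outcome=F: state=CLOSED
  event#5 t=12ms outcome=F: state=CLOSED
  event#6 t=13ms outcome=F: state=CLOSED
  event#7 t=17ms outcome=F: state=OPEN
  event#8 t=19ms outcome=S: state=OPEN
  event#9 t=21ms outcome=S: state=CLOSED
  event#10 t=24ms outcome=S: state=CLOSED

Answer: CCCCCCOOCC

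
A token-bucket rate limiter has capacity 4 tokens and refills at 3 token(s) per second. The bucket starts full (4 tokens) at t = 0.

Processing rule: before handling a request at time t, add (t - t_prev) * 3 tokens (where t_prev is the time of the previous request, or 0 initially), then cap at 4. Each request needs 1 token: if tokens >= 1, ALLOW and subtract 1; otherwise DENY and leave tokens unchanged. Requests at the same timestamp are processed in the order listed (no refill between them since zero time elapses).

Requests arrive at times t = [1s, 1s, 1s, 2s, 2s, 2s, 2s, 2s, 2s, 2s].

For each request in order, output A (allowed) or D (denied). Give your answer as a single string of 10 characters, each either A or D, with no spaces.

Simulating step by step:
  req#1 t=1s: ALLOW
  req#2 t=1s: ALLOW
  req#3 t=1s: ALLOW
  req#4 t=2s: ALLOW
  req#5 t=2s: ALLOW
  req#6 t=2s: ALLOW
  req#7 t=2s: ALLOW
  req#8 t=2s: DENY
  req#9 t=2s: DENY
  req#10 t=2s: DENY

Answer: AAAAAAADDD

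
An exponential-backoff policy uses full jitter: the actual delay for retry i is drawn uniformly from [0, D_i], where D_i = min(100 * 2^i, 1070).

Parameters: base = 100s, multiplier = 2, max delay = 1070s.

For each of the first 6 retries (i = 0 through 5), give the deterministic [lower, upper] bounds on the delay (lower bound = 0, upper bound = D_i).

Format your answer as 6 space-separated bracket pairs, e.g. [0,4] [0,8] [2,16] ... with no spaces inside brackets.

Computing bounds per retry:
  i=0: D_i=min(100*2^0,1070)=100, bounds=[0,100]
  i=1: D_i=min(100*2^1,1070)=200, bounds=[0,200]
  i=2: D_i=min(100*2^2,1070)=400, bounds=[0,400]
  i=3: D_i=min(100*2^3,1070)=800, bounds=[0,800]
  i=4: D_i=min(100*2^4,1070)=1070, bounds=[0,1070]
  i=5: D_i=min(100*2^5,1070)=1070, bounds=[0,1070]

Answer: [0,100] [0,200] [0,400] [0,800] [0,1070] [0,1070]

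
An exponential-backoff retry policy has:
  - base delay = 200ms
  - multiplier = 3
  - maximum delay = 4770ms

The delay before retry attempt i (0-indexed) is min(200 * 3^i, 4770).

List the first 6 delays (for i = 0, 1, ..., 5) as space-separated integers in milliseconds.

Answer: 200 600 1800 4770 4770 4770

Derivation:
Computing each delay:
  i=0: min(200*3^0, 4770) = 200
  i=1: min(200*3^1, 4770) = 600
  i=2: min(200*3^2, 4770) = 1800
  i=3: min(200*3^3, 4770) = 4770
  i=4: min(200*3^4, 4770) = 4770
  i=5: min(200*3^5, 4770) = 4770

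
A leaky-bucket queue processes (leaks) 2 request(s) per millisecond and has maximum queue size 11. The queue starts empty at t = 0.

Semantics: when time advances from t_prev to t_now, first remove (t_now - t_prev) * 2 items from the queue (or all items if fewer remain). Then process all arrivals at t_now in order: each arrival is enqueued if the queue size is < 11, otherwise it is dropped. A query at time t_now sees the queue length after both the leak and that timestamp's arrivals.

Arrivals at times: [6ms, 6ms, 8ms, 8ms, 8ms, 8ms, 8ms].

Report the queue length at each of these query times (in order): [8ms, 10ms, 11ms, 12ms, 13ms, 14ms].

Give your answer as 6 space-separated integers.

Answer: 5 1 0 0 0 0

Derivation:
Queue lengths at query times:
  query t=8ms: backlog = 5
  query t=10ms: backlog = 1
  query t=11ms: backlog = 0
  query t=12ms: backlog = 0
  query t=13ms: backlog = 0
  query t=14ms: backlog = 0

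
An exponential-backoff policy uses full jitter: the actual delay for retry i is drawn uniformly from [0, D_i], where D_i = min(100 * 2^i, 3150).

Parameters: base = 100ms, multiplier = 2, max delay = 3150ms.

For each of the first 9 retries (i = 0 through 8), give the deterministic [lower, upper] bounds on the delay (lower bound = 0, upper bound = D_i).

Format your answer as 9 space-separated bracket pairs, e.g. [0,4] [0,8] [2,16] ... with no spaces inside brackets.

Computing bounds per retry:
  i=0: D_i=min(100*2^0,3150)=100, bounds=[0,100]
  i=1: D_i=min(100*2^1,3150)=200, bounds=[0,200]
  i=2: D_i=min(100*2^2,3150)=400, bounds=[0,400]
  i=3: D_i=min(100*2^3,3150)=800, bounds=[0,800]
  i=4: D_i=min(100*2^4,3150)=1600, bounds=[0,1600]
  i=5: D_i=min(100*2^5,3150)=3150, bounds=[0,3150]
  i=6: D_i=min(100*2^6,3150)=3150, bounds=[0,3150]
  i=7: D_i=min(100*2^7,3150)=3150, bounds=[0,3150]
  i=8: D_i=min(100*2^8,3150)=3150, bounds=[0,3150]

Answer: [0,100] [0,200] [0,400] [0,800] [0,1600] [0,3150] [0,3150] [0,3150] [0,3150]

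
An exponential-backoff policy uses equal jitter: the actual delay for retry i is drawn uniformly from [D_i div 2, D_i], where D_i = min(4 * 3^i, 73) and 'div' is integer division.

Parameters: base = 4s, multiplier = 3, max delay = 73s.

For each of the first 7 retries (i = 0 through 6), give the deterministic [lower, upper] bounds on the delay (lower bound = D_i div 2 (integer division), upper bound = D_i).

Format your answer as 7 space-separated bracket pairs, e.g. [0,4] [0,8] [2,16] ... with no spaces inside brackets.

Computing bounds per retry:
  i=0: D_i=min(4*3^0,73)=4, bounds=[2,4]
  i=1: D_i=min(4*3^1,73)=12, bounds=[6,12]
  i=2: D_i=min(4*3^2,73)=36, bounds=[18,36]
  i=3: D_i=min(4*3^3,73)=73, bounds=[36,73]
  i=4: D_i=min(4*3^4,73)=73, bounds=[36,73]
  i=5: D_i=min(4*3^5,73)=73, bounds=[36,73]
  i=6: D_i=min(4*3^6,73)=73, bounds=[36,73]

Answer: [2,4] [6,12] [18,36] [36,73] [36,73] [36,73] [36,73]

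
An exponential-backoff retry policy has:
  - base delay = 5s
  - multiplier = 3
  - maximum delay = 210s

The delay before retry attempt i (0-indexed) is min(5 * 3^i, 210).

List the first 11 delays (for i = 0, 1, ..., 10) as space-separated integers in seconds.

Computing each delay:
  i=0: min(5*3^0, 210) = 5
  i=1: min(5*3^1, 210) = 15
  i=2: min(5*3^2, 210) = 45
  i=3: min(5*3^3, 210) = 135
  i=4: min(5*3^4, 210) = 210
  i=5: min(5*3^5, 210) = 210
  i=6: min(5*3^6, 210) = 210
  i=7: min(5*3^7, 210) = 210
  i=8: min(5*3^8, 210) = 210
  i=9: min(5*3^9, 210) = 210
  i=10: min(5*3^10, 210) = 210

Answer: 5 15 45 135 210 210 210 210 210 210 210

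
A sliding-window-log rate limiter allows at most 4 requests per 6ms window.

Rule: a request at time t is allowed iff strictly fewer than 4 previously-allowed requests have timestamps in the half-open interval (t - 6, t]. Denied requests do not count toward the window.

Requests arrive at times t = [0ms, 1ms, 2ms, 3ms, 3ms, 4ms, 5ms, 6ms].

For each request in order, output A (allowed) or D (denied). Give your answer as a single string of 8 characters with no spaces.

Tracking allowed requests in the window:
  req#1 t=0ms: ALLOW
  req#2 t=1ms: ALLOW
  req#3 t=2ms: ALLOW
  req#4 t=3ms: ALLOW
  req#5 t=3ms: DENY
  req#6 t=4ms: DENY
  req#7 t=5ms: DENY
  req#8 t=6ms: ALLOW

Answer: AAAADDDA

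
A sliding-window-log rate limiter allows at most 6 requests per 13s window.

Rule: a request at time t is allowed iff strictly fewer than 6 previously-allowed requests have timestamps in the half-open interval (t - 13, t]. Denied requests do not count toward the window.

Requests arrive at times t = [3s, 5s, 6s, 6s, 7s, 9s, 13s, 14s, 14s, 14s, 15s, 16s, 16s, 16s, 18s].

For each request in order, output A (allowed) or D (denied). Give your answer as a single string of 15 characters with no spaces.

Tracking allowed requests in the window:
  req#1 t=3s: ALLOW
  req#2 t=5s: ALLOW
  req#3 t=6s: ALLOW
  req#4 t=6s: ALLOW
  req#5 t=7s: ALLOW
  req#6 t=9s: ALLOW
  req#7 t=13s: DENY
  req#8 t=14s: DENY
  req#9 t=14s: DENY
  req#10 t=14s: DENY
  req#11 t=15s: DENY
  req#12 t=16s: ALLOW
  req#13 t=16s: DENY
  req#14 t=16s: DENY
  req#15 t=18s: ALLOW

Answer: AAAAAADDDDDADDA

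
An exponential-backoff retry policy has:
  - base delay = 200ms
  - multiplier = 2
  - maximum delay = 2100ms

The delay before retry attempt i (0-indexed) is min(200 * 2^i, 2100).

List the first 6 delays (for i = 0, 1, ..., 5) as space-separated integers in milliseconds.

Answer: 200 400 800 1600 2100 2100

Derivation:
Computing each delay:
  i=0: min(200*2^0, 2100) = 200
  i=1: min(200*2^1, 2100) = 400
  i=2: min(200*2^2, 2100) = 800
  i=3: min(200*2^3, 2100) = 1600
  i=4: min(200*2^4, 2100) = 2100
  i=5: min(200*2^5, 2100) = 2100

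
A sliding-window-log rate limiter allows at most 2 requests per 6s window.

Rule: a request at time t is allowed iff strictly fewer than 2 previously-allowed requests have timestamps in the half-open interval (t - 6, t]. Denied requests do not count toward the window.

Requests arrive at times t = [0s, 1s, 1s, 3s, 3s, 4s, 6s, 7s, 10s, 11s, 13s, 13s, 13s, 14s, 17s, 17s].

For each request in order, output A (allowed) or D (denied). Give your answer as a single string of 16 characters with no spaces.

Answer: AADDDDAADDAADDDD

Derivation:
Tracking allowed requests in the window:
  req#1 t=0s: ALLOW
  req#2 t=1s: ALLOW
  req#3 t=1s: DENY
  req#4 t=3s: DENY
  req#5 t=3s: DENY
  req#6 t=4s: DENY
  req#7 t=6s: ALLOW
  req#8 t=7s: ALLOW
  req#9 t=10s: DENY
  req#10 t=11s: DENY
  req#11 t=13s: ALLOW
  req#12 t=13s: ALLOW
  req#13 t=13s: DENY
  req#14 t=14s: DENY
  req#15 t=17s: DENY
  req#16 t=17s: DENY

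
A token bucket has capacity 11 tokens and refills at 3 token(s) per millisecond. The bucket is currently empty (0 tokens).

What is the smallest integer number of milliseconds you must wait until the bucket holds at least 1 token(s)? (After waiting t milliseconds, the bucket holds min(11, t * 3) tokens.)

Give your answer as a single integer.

Answer: 1

Derivation:
Need t * 3 >= 1, so t >= 1/3.
Smallest integer t = ceil(1/3) = 1.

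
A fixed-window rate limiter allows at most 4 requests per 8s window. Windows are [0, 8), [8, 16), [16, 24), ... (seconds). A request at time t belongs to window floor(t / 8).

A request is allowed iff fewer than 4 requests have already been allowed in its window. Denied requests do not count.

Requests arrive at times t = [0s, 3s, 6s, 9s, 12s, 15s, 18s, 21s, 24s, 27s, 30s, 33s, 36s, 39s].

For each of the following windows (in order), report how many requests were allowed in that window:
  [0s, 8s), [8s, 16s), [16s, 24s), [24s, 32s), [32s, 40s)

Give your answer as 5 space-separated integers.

Answer: 3 3 2 3 3

Derivation:
Processing requests:
  req#1 t=0s (window 0): ALLOW
  req#2 t=3s (window 0): ALLOW
  req#3 t=6s (window 0): ALLOW
  req#4 t=9s (window 1): ALLOW
  req#5 t=12s (window 1): ALLOW
  req#6 t=15s (window 1): ALLOW
  req#7 t=18s (window 2): ALLOW
  req#8 t=21s (window 2): ALLOW
  req#9 t=24s (window 3): ALLOW
  req#10 t=27s (window 3): ALLOW
  req#11 t=30s (window 3): ALLOW
  req#12 t=33s (window 4): ALLOW
  req#13 t=36s (window 4): ALLOW
  req#14 t=39s (window 4): ALLOW

Allowed counts by window: 3 3 2 3 3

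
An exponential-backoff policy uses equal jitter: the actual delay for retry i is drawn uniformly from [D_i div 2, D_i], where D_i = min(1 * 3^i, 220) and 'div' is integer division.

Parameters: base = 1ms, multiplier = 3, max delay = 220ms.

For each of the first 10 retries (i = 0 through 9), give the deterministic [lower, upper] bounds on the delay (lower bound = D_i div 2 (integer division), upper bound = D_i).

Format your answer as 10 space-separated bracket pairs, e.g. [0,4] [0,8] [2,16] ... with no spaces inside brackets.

Computing bounds per retry:
  i=0: D_i=min(1*3^0,220)=1, bounds=[0,1]
  i=1: D_i=min(1*3^1,220)=3, bounds=[1,3]
  i=2: D_i=min(1*3^2,220)=9, bounds=[4,9]
  i=3: D_i=min(1*3^3,220)=27, bounds=[13,27]
  i=4: D_i=min(1*3^4,220)=81, bounds=[40,81]
  i=5: D_i=min(1*3^5,220)=220, bounds=[110,220]
  i=6: D_i=min(1*3^6,220)=220, bounds=[110,220]
  i=7: D_i=min(1*3^7,220)=220, bounds=[110,220]
  i=8: D_i=min(1*3^8,220)=220, bounds=[110,220]
  i=9: D_i=min(1*3^9,220)=220, bounds=[110,220]

Answer: [0,1] [1,3] [4,9] [13,27] [40,81] [110,220] [110,220] [110,220] [110,220] [110,220]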